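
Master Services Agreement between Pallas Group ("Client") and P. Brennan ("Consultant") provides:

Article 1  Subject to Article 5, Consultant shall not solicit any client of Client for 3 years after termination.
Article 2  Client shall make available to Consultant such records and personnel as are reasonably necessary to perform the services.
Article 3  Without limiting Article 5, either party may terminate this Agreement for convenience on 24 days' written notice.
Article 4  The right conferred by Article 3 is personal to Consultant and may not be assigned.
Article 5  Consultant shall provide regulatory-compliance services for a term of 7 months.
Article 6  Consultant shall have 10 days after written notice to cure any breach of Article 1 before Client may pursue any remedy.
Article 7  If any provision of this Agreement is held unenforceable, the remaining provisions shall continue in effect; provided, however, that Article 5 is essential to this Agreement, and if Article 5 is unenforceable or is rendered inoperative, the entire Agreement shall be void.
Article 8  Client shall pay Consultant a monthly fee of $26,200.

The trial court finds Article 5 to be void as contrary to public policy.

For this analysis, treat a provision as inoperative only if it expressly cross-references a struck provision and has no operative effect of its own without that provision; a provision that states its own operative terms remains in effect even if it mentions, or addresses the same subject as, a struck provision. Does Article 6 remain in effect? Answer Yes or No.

No

Article 5 is struck. No other provision's operative terms depend on Article 5. Article 7 makes Article 5 an essential term, and Article 5 is the provision held invalid; under Article 7, the entire Agreement is therefore void. No provision of the Agreement survives. Article 6 is among the inoperative provisions, so the answer is no.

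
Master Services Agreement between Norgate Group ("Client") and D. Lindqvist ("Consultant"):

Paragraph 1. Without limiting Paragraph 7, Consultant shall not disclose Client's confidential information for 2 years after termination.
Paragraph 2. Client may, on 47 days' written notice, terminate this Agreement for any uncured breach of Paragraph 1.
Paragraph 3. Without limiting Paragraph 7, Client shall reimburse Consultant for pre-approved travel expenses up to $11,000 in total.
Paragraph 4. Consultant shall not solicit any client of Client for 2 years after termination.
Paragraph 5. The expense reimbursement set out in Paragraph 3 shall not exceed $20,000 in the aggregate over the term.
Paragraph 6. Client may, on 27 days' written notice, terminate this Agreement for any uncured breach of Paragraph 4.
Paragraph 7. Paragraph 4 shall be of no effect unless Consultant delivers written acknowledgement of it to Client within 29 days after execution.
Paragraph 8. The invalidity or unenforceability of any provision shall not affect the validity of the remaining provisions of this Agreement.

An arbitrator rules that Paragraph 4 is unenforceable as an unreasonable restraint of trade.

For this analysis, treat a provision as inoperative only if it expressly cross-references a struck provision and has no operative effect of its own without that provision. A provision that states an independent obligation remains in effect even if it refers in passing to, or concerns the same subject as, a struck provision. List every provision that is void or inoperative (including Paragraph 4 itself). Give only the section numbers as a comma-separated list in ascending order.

4, 6, 7

Paragraph 4 is struck. Paragraph 6 operates only by reference to Paragraph 4, so it falls with Paragraph 4. The only function of Paragraph 7 is the acknowledgement condition for Paragraph 4, so it cannot stand once Paragraph 4 is removed. Although Paragraph 1 refers to Paragraph 7, its operative terms do not depend on Paragraph 7, so it remains in effect. Paragraph 3 mentions Paragraph 7 but its own obligation stands independently of Paragraph 7, so Paragraph 3 is not affected. Under the severability clause in Paragraph 8, the remaining provisions continue in force. Paragraph 1, Paragraph 2, Paragraph 3, Paragraph 5, and Paragraph 8 remain in effect.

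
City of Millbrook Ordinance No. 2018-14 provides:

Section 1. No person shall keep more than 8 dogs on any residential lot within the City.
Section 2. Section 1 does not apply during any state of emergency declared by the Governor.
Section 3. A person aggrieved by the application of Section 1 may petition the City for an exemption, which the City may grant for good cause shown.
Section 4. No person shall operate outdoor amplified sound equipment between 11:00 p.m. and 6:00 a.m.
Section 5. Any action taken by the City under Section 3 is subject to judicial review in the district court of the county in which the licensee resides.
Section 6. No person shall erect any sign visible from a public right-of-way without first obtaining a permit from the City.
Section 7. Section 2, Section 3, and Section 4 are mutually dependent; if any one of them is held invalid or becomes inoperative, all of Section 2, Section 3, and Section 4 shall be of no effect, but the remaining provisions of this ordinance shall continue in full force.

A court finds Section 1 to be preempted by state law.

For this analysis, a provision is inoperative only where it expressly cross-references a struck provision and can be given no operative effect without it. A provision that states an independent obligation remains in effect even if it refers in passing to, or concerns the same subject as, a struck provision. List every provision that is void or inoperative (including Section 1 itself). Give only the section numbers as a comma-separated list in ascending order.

1, 2, 3, 4, 5

Section 1 is struck. The only function of Section 2 is the emergency suspension of Section 1, so it cannot stand once Section 1 is removed. Section 3 merely fixes the exemption procedure for Section 1; with Section 1 gone it has nothing to operate on and falls away. Section 5 merely fixes the judicial-review right for Section 3; with Section 3 gone it has nothing to operate on and falls away. Section 7 declares Section 2, Section 3, and Section 4 mutually dependent; since one of them has fallen, all of them are of no effect. That brings down Section 4 as well. The remainder continues in force under Section 7. The provisions still in force are Section 6 and Section 7.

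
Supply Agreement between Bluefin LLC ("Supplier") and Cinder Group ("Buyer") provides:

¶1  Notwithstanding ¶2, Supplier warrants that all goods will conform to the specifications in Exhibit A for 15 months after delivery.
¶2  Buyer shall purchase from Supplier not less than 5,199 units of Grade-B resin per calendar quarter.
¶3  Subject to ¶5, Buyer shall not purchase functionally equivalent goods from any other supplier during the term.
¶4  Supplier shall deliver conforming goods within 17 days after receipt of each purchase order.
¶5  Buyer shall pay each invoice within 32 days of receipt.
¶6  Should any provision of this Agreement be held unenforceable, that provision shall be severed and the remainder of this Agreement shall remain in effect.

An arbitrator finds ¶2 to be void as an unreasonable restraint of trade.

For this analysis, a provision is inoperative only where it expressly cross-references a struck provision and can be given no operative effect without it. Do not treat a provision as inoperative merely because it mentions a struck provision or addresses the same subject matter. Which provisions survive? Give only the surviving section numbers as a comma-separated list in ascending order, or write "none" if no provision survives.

1, 3, 4, 5, 6

¶2 is struck. ¶1 mentions ¶2 but its own obligation stands independently of ¶2, so ¶1 is not affected. Nothing else in the Agreement is defined by reference to ¶2. Under the severability clause in ¶6, the remaining provisions continue in force. The provisions still in force are ¶1, ¶3, ¶4, ¶5, and ¶6.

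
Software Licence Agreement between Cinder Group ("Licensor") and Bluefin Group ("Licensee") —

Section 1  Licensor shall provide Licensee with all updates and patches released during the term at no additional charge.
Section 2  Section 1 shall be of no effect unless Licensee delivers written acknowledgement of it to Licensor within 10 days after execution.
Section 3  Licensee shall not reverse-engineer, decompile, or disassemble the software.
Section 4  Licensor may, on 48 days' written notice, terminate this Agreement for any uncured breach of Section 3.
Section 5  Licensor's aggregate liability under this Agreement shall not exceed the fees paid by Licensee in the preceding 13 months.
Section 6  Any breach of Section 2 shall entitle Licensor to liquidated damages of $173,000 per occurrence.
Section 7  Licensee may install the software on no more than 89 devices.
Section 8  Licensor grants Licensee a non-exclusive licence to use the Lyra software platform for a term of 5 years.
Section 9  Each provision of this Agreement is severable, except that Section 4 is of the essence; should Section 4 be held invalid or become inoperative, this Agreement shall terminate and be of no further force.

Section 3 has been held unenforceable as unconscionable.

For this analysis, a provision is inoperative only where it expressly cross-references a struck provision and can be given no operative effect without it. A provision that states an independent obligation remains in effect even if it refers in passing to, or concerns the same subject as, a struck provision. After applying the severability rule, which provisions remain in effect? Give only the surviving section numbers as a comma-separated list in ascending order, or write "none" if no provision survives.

none

Section 3 is struck. Section 4 has no operative effect of its own apart from Section 3 and is therefore inoperative. Section 9 makes Section 4 an essential term, and Section 4 has been rendered inoperative by the cascade; under Section 9, the entire Agreement is therefore void. No provision of the Agreement survives.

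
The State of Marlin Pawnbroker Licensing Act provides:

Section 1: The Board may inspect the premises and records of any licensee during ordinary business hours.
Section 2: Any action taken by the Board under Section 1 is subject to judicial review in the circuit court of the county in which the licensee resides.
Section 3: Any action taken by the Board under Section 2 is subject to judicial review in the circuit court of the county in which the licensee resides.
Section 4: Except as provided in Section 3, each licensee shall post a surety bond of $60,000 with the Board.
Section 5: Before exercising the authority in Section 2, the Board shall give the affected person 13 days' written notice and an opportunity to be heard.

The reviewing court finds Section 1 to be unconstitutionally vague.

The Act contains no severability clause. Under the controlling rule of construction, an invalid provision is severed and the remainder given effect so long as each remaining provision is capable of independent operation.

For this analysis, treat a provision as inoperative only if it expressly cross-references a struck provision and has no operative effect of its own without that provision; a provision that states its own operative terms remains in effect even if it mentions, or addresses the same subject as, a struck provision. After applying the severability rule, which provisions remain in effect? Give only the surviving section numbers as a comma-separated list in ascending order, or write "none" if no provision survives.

4

Section 1 is struck. Section 2 operates only by reference to Section 1, so it falls with Section 1. Section 3 merely fixes the judicial-review right for Section 2; with Section 2 gone it has nothing to operate on and falls away. The only function of Section 5 is the notice-and-hearing requirement for Section 2, so it cannot stand once Section 2 is removed. Section 4 mentions Section 3 but its own obligation stands independently of Section 3, so Section 4 is not affected. Under the stated default rule, only provisions that cannot operate independently fall away; the rest are enforced. Only Section 4 remains in effect.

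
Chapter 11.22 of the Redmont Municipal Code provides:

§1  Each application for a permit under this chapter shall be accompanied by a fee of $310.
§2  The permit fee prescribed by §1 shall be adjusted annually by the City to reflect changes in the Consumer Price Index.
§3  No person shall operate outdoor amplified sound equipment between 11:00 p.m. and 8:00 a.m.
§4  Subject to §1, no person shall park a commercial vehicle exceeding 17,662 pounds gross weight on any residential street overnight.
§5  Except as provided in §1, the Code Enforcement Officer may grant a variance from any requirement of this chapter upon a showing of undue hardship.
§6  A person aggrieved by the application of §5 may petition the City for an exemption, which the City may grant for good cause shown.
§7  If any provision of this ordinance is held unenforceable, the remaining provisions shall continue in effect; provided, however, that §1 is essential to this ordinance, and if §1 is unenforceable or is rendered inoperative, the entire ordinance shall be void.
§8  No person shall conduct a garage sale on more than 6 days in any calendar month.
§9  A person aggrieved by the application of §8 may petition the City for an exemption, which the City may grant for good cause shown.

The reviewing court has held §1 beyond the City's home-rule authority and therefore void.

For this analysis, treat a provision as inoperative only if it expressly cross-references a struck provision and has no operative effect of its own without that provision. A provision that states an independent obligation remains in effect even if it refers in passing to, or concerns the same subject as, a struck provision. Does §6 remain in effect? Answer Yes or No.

No

§1 is struck. §2 has no operative effect of its own apart from §1 and is therefore inoperative. §7 makes §1 an essential term, and §1 is the provision held invalid; under §7, the entire ordinance is therefore void. No provision of the ordinance survives. §6 is among the inoperative provisions, so the answer is no.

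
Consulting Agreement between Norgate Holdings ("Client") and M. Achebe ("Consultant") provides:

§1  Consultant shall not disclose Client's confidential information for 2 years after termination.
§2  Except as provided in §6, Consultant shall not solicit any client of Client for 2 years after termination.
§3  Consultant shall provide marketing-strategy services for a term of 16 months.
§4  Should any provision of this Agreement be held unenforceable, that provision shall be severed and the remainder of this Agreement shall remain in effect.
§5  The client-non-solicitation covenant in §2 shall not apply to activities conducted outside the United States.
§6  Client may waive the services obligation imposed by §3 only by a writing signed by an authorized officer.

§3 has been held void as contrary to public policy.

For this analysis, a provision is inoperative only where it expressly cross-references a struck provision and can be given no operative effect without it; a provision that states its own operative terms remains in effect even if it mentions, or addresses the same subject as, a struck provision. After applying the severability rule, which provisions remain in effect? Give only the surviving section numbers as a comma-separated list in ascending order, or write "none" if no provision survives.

1, 2, 4, 5

§3 is struck. §6 has no operative effect of its own apart from §3 and is therefore inoperative. Although §2 refers to §6, its operative terms do not depend on §6, so it remains in effect. Under the severability clause in §4, the remaining provisions continue in force. §1, §2, §4, and §5 remain in effect.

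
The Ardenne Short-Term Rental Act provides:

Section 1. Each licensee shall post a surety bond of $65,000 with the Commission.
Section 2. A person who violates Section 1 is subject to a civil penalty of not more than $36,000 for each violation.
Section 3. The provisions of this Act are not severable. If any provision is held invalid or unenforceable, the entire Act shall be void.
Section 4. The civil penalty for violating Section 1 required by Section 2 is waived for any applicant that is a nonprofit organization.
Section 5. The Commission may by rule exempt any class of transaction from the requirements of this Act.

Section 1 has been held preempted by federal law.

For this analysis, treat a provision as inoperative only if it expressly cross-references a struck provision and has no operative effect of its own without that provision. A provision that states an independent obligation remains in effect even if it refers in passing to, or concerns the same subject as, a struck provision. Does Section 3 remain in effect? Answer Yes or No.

No

Section 1 is struck. Section 2 operates only by reference to Section 1, so it falls with Section 1. Section 4 has no operative effect of its own apart from Section 2 and is therefore inoperative. Section 3 provides that the Act is not severable, so the invalidity of any one provision voids the entire Act. No provision of the Act survives. Section 3 is among the inoperative provisions, so the answer is no.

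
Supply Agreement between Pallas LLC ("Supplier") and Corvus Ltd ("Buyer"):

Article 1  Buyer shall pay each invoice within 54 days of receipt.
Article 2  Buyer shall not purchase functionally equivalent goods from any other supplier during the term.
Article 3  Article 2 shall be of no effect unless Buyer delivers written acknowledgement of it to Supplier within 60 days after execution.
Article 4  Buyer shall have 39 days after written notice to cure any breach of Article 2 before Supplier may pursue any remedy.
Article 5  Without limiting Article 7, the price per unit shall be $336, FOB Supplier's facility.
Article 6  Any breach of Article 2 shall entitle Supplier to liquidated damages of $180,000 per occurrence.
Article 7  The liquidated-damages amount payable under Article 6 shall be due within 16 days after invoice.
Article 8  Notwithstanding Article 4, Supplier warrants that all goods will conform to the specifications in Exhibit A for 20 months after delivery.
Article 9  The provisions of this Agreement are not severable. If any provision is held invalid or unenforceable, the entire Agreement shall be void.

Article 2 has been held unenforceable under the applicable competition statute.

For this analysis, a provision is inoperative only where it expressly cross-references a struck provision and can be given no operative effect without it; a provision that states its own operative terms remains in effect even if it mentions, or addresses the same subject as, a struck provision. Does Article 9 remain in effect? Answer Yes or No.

Article 2 is struck. Article 3 merely fixes the acknowledgement condition for Article 2; with Article 2 gone it has nothing to operate on and falls away. Article 4 has no operative effect of its own apart from Article 2 and is therefore inoperative. Article 6 does nothing except set the liquidated-damages amount by reference to Article 2; with Article 2 gone it has no independent effect and is inoperative. Article 7 operates only by reference to Article 6, so it falls with Article 6. Article 9 provides that the Agreement is not severable, so the invalidity of any one provision voids the entire Agreement. No provision of the Agreement survives. Article 9 is among the inoperative provisions, so the answer is no.

No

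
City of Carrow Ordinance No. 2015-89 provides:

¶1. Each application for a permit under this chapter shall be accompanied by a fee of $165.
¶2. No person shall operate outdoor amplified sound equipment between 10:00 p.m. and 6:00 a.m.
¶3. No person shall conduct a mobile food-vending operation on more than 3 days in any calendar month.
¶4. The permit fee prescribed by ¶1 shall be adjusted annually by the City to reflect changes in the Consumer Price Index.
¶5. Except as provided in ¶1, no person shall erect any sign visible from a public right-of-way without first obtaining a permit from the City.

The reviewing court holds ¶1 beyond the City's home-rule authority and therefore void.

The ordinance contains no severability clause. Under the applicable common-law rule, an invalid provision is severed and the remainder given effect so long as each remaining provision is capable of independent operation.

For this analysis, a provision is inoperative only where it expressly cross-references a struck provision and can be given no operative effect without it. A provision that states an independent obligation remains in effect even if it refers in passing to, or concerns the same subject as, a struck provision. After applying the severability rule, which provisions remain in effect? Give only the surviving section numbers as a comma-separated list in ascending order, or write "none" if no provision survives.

2, 3, 5

¶1 is struck. ¶4 operates only by reference to ¶1, so it falls with ¶1. ¶5 mentions ¶1 but its own obligation stands independently of ¶1, so ¶5 is not affected. With no severability clause, the stated default rule severs what cannot stand and enforces each remaining provision that can operate on its own. ¶2, ¶3, and ¶5 remain in effect.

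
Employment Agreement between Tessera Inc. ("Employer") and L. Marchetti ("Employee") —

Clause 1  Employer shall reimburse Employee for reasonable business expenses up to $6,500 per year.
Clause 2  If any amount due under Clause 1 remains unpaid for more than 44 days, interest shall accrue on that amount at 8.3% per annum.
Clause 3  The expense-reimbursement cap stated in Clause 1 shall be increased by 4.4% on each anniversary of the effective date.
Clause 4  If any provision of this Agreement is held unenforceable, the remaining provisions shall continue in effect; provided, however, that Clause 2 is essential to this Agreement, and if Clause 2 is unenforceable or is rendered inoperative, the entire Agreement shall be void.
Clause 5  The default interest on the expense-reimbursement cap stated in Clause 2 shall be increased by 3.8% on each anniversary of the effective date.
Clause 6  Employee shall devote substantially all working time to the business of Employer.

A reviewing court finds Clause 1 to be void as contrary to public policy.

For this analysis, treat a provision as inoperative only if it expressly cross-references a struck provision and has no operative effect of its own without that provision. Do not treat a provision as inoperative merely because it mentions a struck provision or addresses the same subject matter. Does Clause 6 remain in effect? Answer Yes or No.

No

Clause 1 is struck. Clause 2 operates only by reference to Clause 1, so it falls with Clause 1. Clause 3 operates only by reference to Clause 1, so it falls with Clause 1. The whole of Clause 5 is the escalation of the default interest on the expense-reimbursement cap, defined by reference to Clause 2, so Clause 5 cannot stand once Clause 2 is removed. Clause 4 makes Clause 2 an essential term, and Clause 2 has been rendered inoperative by the cascade; under Clause 4, the entire Agreement is therefore void. No provision of the Agreement survives. Clause 6 is among the inoperative provisions, so the answer is no.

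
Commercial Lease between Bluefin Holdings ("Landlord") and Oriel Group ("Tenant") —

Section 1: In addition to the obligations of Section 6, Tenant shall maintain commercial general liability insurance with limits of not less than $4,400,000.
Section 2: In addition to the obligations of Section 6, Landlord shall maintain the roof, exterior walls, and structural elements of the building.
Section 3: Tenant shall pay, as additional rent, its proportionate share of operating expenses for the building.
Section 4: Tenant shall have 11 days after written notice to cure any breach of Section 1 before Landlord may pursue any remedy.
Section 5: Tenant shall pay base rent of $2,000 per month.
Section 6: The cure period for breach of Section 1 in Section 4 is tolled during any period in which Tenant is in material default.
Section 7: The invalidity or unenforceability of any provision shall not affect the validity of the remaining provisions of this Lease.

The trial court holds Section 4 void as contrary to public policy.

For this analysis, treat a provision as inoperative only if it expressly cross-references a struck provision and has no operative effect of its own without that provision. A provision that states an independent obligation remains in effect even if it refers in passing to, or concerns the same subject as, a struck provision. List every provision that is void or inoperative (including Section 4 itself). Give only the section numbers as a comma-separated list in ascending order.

Section 4 is struck. The whole of Section 6 is the tolling of the cure period for breach of Section 1, defined by reference to Section 4, so Section 6 cannot stand once Section 4 is removed. Section 2 mentions Section 6 but its own obligation stands independently of Section 6, so Section 2 is not affected. Although Section 1 refers to Section 6, its operative terms do not depend on Section 6, so it remains in effect. Under the severability clause in Section 7, the remaining provisions continue in force. That leaves Section 1, Section 2, Section 3, Section 5, and Section 7 in effect.

4, 6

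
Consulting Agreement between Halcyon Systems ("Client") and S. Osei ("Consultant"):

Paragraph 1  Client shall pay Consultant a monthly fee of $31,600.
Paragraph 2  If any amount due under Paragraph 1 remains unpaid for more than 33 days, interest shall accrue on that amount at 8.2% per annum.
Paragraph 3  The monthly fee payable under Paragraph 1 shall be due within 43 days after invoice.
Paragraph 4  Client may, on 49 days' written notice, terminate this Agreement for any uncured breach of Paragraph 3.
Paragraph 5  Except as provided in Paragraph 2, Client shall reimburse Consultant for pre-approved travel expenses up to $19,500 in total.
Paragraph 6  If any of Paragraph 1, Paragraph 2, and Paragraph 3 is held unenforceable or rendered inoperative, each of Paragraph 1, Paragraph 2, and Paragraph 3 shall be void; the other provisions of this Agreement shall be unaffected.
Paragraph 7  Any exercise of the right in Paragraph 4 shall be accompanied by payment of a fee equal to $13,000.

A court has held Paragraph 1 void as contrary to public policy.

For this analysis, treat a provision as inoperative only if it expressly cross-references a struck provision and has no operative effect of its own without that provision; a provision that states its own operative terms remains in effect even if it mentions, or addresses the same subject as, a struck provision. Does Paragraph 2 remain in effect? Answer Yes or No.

No

Paragraph 1 is struck. Paragraph 2 has no operative effect of its own apart from Paragraph 1 and is therefore inoperative. Paragraph 3 does nothing except set the payment deadline for the monthly fee by reference to Paragraph 1; with Paragraph 1 gone it has no independent effect and is inoperative. Paragraph 4 operates only by reference to Paragraph 3, so it falls with Paragraph 3. Paragraph 7 operates only by reference to Paragraph 4, so it falls with Paragraph 4. Paragraph 5 mentions Paragraph 2 but its own obligation stands independently of Paragraph 2, so Paragraph 5 is not affected. Paragraph 6 declares Paragraph 1, Paragraph 2, and Paragraph 3 mutually dependent; since one of them has fallen, all of them are of no effect. The remainder continues in force under Paragraph 6. Paragraph 5 and Paragraph 6 remain in effect. Paragraph 2 is among the inoperative provisions, so the answer is no.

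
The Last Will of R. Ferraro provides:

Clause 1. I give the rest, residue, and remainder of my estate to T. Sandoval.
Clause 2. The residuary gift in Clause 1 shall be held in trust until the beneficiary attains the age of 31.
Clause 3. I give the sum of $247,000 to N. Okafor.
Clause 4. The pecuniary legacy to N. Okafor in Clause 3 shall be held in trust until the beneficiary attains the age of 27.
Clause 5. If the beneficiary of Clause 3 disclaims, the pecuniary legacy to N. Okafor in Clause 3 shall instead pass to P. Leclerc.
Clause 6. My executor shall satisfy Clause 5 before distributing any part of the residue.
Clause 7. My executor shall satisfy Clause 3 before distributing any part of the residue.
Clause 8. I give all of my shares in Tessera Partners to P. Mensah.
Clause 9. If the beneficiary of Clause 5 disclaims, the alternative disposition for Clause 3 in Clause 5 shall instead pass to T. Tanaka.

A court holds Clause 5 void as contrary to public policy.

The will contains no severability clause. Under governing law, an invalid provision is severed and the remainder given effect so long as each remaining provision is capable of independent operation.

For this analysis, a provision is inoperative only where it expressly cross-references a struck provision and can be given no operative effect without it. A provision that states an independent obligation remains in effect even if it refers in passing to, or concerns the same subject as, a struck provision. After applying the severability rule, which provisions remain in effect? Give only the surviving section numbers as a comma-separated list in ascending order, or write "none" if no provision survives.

1, 2, 3, 4, 7, 8

Clause 5 is struck. The only function of Clause 6 is the priority direction for Clause 5, so it cannot stand once Clause 5 is removed. Clause 9 merely fixes the alternative disposition for Clause 5; with Clause 5 gone it has nothing to operate on and falls away. Under the stated default rule, only provisions that cannot operate independently fall away; the rest are enforced. The provisions still in force are Clause 1, Clause 2, Clause 3, Clause 4, Clause 7, and Clause 8.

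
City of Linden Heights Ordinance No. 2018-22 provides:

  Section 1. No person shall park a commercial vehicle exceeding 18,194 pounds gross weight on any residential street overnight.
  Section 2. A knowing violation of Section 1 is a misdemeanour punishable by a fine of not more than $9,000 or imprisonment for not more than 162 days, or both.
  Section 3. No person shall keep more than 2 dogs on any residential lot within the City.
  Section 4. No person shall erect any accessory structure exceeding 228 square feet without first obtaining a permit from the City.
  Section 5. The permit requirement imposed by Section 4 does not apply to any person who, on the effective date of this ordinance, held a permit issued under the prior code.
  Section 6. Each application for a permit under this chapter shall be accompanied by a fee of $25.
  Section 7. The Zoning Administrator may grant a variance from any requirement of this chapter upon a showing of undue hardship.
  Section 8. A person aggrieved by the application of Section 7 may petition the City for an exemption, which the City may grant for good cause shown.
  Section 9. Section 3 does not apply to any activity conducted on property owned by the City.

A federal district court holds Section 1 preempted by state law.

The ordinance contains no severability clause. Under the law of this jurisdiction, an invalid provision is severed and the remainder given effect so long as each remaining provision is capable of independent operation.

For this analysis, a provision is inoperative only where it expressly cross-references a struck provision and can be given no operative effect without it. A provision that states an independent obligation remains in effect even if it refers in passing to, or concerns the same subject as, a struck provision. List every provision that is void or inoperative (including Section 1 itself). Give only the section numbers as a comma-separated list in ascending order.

1, 2

Section 1 is struck. The only function of Section 2 is the criminal penalty for violating Section 1, so it cannot stand once Section 1 is removed. With no severability clause, the stated default rule severs what cannot stand and enforces each remaining provision that can operate on its own. Section 3, Section 4, Section 5, Section 6, Section 7, Section 8, and Section 9 remain in effect.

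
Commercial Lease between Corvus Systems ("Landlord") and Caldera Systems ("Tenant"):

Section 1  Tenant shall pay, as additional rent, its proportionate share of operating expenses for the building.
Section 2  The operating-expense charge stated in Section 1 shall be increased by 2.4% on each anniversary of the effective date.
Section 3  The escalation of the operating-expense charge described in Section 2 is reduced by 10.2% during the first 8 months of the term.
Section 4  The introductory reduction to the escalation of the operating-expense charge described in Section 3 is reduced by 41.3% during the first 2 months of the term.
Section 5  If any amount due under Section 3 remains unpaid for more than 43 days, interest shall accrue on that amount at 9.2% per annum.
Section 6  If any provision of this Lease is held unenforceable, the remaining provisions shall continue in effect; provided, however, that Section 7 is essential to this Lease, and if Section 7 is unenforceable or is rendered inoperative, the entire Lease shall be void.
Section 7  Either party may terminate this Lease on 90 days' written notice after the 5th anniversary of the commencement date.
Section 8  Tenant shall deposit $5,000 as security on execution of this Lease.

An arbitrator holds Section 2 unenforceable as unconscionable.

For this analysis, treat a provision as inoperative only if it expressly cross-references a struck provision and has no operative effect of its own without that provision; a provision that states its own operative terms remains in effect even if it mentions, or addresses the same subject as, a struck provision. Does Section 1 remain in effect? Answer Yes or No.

Yes

Section 2 is struck. Section 3 does nothing except set the introductory reduction to the escalation of the operating-expense charge by reference to Section 2; with Section 2 gone it has no independent effect and is inoperative. The whole of Section 4 is the introductory reduction to the introductory reduction to the escalation of the operating-expense charge, defined by reference to Section 3, so Section 4 cannot stand once Section 3 is removed. Section 5 does nothing except set the default interest on the introductory reduction to the escalation of the operating-expense charge by reference to Section 3; with Section 3 gone it has no independent effect and is inoperative. Section 6 makes Section 7 an essential term, but Section 7 is unaffected, so the severability proviso in Section 6 preserves the remaining provisions. That leaves Section 1, Section 6, Section 7, and Section 8 in effect. Section 1 is among the surviving provisions, so the answer is yes.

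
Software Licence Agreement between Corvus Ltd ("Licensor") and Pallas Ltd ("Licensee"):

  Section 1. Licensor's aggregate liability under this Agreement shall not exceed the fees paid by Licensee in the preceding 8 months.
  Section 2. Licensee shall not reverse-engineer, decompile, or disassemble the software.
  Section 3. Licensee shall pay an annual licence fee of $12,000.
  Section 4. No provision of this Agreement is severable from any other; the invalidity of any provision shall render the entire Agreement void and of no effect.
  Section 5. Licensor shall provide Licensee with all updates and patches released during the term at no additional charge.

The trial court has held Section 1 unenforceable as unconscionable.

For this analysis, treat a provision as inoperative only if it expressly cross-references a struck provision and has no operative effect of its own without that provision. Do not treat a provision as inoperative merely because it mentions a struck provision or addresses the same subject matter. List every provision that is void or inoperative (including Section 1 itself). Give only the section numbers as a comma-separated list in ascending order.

Section 1 is struck. Nothing else in the Agreement is defined by reference to Section 1. Section 4 provides that the Agreement is not severable, so the invalidity of any one provision voids the entire Agreement. No provision of the Agreement survives.

1, 2, 3, 4, 5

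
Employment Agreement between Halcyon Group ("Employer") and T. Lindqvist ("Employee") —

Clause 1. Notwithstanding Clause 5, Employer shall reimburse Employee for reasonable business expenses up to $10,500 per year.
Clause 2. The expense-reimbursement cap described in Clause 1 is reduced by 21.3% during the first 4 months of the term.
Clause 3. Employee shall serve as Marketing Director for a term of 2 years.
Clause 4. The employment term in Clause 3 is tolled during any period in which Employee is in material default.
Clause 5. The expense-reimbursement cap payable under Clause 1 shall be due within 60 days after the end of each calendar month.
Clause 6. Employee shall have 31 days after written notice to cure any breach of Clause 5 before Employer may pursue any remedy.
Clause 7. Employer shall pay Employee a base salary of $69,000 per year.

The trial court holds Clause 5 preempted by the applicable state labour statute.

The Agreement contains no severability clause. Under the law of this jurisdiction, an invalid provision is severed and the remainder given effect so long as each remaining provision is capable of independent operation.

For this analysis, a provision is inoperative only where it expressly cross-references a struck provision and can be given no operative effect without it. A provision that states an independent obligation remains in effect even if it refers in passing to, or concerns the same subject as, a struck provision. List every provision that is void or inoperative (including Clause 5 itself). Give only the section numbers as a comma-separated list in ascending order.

Clause 5 is struck. Clause 6 has no operative effect of its own apart from Clause 5 and is therefore inoperative. Clause 1 mentions Clause 5 but its own obligation stands independently of Clause 5, so Clause 1 is not affected. With no severability clause, the stated default rule severs what cannot stand and enforces each remaining provision that can operate on its own. Clause 1, Clause 2, Clause 3, Clause 4, and Clause 7 remain in effect.

5, 6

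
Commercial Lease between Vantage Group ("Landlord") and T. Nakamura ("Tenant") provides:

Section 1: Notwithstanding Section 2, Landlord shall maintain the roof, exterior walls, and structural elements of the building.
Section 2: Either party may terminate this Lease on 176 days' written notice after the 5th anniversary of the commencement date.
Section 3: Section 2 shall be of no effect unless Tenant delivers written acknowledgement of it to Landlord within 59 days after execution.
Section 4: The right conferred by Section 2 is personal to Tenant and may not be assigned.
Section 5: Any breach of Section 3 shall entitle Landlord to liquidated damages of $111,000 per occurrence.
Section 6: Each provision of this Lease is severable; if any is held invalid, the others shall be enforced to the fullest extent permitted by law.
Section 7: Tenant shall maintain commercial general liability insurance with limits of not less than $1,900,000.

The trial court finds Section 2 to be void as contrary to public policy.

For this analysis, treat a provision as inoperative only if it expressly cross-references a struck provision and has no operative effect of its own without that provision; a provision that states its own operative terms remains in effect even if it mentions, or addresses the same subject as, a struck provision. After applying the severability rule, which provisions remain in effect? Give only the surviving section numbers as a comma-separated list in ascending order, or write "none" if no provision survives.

1, 6, 7

Section 2 is struck. The only function of Section 3 is the acknowledgement condition for Section 2, so it cannot stand once Section 2 is removed. Section 4 merely fixes the non-assignment of Section 2; with Section 2 gone it has nothing to operate on and falls away. Section 5 has no operative effect of its own apart from Section 3 and is therefore inoperative. Although Section 1 refers to Section 2, its operative terms do not depend on Section 2, so it remains in effect. Section 6 is a severability clause and preserves every provision that can still be given independent effect. The provisions still in force are Section 1, Section 6, and Section 7.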